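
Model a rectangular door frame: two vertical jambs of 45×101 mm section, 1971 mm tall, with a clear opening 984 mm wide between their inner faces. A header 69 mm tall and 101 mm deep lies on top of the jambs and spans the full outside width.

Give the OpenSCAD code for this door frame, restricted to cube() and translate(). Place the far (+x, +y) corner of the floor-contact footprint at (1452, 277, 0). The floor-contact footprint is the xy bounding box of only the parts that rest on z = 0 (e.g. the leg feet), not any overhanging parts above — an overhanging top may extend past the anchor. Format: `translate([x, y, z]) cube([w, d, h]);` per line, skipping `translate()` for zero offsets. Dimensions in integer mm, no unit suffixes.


translate([378, 176, 0]) cube([45, 101, 1971]);
translate([1407, 176, 0]) cube([45, 101, 1971]);
translate([378, 176, 1971]) cube([1074, 101, 69]);


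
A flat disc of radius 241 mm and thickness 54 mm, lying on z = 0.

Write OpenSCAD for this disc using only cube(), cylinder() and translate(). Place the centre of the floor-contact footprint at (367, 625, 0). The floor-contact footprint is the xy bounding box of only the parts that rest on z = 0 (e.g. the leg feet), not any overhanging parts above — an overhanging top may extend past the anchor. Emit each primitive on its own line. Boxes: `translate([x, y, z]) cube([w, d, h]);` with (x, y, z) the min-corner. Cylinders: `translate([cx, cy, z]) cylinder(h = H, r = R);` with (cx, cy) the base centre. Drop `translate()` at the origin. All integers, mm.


translate([367, 625, 0]) cylinder(h = 54, r = 241);


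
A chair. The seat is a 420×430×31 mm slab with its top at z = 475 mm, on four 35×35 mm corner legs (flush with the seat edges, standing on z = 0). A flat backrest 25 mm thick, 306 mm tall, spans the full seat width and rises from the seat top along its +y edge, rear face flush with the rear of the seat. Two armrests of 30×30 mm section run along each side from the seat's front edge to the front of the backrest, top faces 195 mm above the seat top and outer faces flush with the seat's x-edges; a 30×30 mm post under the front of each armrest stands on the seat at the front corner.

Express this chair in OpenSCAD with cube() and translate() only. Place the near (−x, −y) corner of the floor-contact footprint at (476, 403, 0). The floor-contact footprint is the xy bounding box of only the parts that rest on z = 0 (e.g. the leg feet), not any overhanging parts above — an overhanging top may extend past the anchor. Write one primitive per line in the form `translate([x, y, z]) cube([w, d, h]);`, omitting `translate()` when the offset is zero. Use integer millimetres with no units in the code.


translate([476, 403, 444]) cube([420, 430, 31]);
translate([476, 403, 0]) cube([35, 35, 444]);
translate([861, 403, 0]) cube([35, 35, 444]);
translate([476, 798, 0]) cube([35, 35, 444]);
translate([861, 798, 0]) cube([35, 35, 444]);
translate([476, 808, 475]) cube([420, 25, 306]);
translate([476, 403, 640]) cube([30, 405, 30]);
translate([866, 403, 640]) cube([30, 405, 30]);
translate([476, 403, 475]) cube([30, 30, 165]);
translate([866, 403, 475]) cube([30, 30, 165]);


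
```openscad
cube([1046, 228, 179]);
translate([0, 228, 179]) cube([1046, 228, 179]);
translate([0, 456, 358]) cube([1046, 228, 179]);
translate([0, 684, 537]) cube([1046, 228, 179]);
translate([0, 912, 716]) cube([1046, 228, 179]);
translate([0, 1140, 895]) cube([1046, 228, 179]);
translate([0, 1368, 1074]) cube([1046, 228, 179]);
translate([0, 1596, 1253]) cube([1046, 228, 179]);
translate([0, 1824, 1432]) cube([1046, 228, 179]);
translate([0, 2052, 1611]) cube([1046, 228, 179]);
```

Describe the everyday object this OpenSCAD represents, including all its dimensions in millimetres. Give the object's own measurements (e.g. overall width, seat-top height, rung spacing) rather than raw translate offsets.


A straight staircase of 10 solid steps. Each step is 1046 mm wide (x), 228 mm deep (y, the going) and 179 mm tall (the rise). The first step rests on the floor; each subsequent step sits one going further in +y and one rise higher in +z, directly behind and above the previous step with no overlap.


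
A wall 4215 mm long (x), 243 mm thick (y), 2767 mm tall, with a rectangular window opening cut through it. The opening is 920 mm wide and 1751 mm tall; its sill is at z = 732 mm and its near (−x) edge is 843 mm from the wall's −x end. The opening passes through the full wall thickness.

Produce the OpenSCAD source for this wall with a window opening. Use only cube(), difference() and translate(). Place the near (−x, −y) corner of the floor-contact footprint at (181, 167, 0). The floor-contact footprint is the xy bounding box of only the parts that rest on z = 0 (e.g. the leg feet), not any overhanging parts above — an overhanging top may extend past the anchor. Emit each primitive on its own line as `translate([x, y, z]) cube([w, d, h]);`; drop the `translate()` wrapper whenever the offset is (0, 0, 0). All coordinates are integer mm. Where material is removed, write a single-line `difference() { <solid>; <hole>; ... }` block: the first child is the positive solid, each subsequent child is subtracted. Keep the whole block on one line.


difference() { translate([181, 167, 0]) cube([4215, 243, 2767]); translate([1024, 167, 732]) cube([920, 243, 1751]); }


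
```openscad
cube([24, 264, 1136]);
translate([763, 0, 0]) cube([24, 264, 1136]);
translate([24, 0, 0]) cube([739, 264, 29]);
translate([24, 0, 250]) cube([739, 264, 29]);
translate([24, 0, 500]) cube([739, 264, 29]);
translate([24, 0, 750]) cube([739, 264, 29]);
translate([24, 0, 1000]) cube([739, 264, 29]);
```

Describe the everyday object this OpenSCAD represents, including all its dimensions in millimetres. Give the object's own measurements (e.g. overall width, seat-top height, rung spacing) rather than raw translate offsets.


An open bookshelf. Two side panels, each 24 mm thick, 264 mm deep and 1136 mm tall, stand 787 mm apart (outside-to-outside). Between them sit 5 shelves, each 29 mm thick and 264 mm deep, spanning the full gap between the sides. The bottom shelf rests on the floor (its underside at z = 0) and the clear gap between one shelf's top and the next shelf's underside is 221 mm.


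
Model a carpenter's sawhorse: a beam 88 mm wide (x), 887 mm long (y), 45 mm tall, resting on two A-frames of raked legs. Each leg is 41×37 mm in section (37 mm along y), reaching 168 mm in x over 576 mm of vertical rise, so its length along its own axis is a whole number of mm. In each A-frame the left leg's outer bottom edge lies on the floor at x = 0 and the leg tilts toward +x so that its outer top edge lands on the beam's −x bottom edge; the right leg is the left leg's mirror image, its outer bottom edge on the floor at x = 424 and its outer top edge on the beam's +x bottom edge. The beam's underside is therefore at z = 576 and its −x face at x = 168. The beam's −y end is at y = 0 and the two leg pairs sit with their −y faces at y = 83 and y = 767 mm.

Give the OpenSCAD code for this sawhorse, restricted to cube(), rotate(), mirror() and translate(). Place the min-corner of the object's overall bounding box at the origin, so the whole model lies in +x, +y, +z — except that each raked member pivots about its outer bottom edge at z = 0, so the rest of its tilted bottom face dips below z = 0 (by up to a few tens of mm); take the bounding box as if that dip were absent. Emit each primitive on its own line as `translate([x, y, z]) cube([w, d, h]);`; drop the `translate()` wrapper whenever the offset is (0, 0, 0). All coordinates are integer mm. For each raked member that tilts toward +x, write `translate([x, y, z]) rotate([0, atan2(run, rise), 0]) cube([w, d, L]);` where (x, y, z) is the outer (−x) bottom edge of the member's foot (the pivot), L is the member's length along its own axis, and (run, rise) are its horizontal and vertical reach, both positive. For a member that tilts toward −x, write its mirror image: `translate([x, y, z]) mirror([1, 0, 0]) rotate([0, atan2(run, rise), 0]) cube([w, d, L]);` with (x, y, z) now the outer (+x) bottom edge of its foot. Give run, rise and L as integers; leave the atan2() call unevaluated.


translate([168, 0, 576]) cube([88, 887, 45]);
translate([0, 83, 0]) rotate([0, atan2(168, 576), 0]) cube([41, 37, 600]);
translate([424, 83, 0]) mirror([1, 0, 0]) rotate([0, atan2(168, 576), 0]) cube([41, 37, 600]);
translate([0, 767, 0]) rotate([0, atan2(168, 576), 0]) cube([41, 37, 600]);
translate([424, 767, 0]) mirror([1, 0, 0]) rotate([0, atan2(168, 576), 0]) cube([41, 37, 600]);


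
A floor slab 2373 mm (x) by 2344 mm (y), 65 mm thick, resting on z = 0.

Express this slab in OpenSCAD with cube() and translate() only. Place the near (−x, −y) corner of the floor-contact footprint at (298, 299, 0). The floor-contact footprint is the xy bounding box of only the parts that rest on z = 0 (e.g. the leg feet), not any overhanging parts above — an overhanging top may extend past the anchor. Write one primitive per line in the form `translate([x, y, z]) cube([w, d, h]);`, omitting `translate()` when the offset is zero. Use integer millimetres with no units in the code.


translate([298, 299, 0]) cube([2373, 2344, 65]);


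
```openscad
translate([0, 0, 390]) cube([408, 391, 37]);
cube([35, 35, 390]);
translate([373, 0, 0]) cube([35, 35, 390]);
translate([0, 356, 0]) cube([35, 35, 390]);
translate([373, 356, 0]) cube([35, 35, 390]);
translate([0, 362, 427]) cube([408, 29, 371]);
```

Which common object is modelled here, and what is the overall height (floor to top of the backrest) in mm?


A chair. The overall height is 798 mm.

A slab on four corner posts with a tall panel at the back — a chair. The seat slab sits at z = 390 with thickness 37, and the 371 mm backrest starts at the seat top, so the overall height is 390 + 37 + 371 = 798 mm.


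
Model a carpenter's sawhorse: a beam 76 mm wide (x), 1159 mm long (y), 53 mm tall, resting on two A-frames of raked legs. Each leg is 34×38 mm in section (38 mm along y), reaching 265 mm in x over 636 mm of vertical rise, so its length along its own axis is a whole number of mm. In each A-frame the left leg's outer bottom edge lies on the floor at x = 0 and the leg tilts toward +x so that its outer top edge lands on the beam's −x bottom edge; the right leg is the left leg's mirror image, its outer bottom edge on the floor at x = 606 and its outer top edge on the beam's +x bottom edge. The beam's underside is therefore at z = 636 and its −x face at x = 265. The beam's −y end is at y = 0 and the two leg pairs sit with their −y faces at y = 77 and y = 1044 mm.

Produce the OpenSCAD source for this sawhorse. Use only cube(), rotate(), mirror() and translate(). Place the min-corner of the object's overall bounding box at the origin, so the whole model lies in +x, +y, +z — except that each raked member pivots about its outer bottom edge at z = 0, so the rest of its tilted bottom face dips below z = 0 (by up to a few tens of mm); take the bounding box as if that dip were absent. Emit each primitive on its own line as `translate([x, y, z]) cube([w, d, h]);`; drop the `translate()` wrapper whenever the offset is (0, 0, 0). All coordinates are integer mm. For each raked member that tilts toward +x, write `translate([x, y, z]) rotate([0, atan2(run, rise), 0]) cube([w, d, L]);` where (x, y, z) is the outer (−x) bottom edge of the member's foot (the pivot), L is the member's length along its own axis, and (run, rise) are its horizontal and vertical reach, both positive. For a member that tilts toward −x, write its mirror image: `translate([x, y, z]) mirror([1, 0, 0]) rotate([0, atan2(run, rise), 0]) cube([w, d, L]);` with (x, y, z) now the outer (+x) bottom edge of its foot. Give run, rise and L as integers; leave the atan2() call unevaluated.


translate([265, 0, 636]) cube([76, 1159, 53]);
translate([0, 77, 0]) rotate([0, atan2(265, 636), 0]) cube([34, 38, 689]);
translate([606, 77, 0]) mirror([1, 0, 0]) rotate([0, atan2(265, 636), 0]) cube([34, 38, 689]);
translate([0, 1044, 0]) rotate([0, atan2(265, 636), 0]) cube([34, 38, 689]);
translate([606, 1044, 0]) mirror([1, 0, 0]) rotate([0, atan2(265, 636), 0]) cube([34, 38, 689]);


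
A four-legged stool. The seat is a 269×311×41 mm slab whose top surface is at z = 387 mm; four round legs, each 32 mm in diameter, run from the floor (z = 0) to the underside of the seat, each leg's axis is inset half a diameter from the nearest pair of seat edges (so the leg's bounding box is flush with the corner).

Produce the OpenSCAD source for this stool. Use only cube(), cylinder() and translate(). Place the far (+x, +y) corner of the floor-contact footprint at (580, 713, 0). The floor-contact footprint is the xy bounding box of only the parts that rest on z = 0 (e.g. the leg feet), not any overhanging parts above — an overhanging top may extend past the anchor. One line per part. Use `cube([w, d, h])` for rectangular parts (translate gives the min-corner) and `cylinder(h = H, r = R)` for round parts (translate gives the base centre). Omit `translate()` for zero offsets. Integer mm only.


// leg_h = 387 - 41 = 346
translate([311, 402, 346]) cube([269, 311, 41]);
translate([327, 418, 0]) cylinder(h = 346, r = 16);
translate([564, 418, 0]) cylinder(h = 346, r = 16);
translate([327, 697, 0]) cylinder(h = 346, r = 16);
translate([564, 697, 0]) cylinder(h = 346, r = 16);


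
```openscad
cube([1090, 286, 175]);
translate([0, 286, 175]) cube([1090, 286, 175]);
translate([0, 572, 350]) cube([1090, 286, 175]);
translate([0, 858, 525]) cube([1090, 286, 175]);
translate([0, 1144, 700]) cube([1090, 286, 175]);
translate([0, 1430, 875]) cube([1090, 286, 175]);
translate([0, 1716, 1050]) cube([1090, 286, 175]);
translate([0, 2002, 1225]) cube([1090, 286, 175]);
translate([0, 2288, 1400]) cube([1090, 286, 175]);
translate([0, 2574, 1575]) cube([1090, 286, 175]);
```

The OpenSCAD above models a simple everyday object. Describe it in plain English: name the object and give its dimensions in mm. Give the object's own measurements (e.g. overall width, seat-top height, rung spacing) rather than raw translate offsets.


A straight staircase of 10 solid steps. Each step is 1090 mm wide (x), 286 mm deep (y, the going) and 175 mm tall (the rise). The first step rests on the floor; each subsequent step sits one going further in +y and one rise higher in +z, directly behind and above the previous step with no overlap.


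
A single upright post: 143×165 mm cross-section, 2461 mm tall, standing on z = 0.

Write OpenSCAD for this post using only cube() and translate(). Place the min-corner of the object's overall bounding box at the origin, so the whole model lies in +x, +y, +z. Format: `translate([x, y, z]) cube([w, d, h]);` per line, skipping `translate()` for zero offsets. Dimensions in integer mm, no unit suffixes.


cube([143, 165, 2461]);


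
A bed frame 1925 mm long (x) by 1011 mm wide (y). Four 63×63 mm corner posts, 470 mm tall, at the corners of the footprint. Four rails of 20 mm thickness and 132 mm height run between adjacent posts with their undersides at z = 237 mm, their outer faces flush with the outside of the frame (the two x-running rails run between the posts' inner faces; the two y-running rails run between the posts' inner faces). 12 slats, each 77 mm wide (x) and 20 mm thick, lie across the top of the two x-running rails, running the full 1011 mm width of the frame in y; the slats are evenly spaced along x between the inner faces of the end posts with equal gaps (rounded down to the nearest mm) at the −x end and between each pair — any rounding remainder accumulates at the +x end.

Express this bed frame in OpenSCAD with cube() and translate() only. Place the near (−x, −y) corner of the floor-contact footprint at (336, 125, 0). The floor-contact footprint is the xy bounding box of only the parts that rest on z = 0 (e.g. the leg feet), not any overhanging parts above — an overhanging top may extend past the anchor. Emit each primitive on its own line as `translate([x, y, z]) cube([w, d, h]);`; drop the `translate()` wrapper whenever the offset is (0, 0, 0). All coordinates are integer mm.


// slat z = rail_z + rail_h = 237 + 132 = 369
// slat gap = ⌊(1799 − 12·77) / 13⌋ = 67
translate([336, 125, 0]) cube([63, 63, 470]);
translate([336, 1073, 0]) cube([63, 63, 470]);
translate([2198, 125, 0]) cube([63, 63, 470]);
translate([2198, 1073, 0]) cube([63, 63, 470]);
translate([399, 125, 237]) cube([1799, 20, 132]);
translate([399, 1116, 237]) cube([1799, 20, 132]);
translate([336, 188, 237]) cube([20, 885, 132]);
translate([2241, 188, 237]) cube([20, 885, 132]);
translate([466, 125, 369]) cube([77, 1011, 20]);
translate([610, 125, 369]) cube([77, 1011, 20]);
translate([754, 125, 369]) cube([77, 1011, 20]);
translate([898, 125, 369]) cube([77, 1011, 20]);
translate([1042, 125, 369]) cube([77, 1011, 20]);
translate([1186, 125, 369]) cube([77, 1011, 20]);
translate([1330, 125, 369]) cube([77, 1011, 20]);
translate([1474, 125, 369]) cube([77, 1011, 20]);
translate([1618, 125, 369]) cube([77, 1011, 20]);
translate([1762, 125, 369]) cube([77, 1011, 20]);
translate([1906, 125, 369]) cube([77, 1011, 20]);
translate([2050, 125, 369]) cube([77, 1011, 20]);


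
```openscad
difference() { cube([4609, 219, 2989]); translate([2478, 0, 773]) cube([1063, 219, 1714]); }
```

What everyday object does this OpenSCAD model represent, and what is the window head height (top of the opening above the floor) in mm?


A wall with a window opening. The window head height is 2487 mm.

A wall with a rectangular opening subtracted — a window. Sill at z = 773, opening 1714 mm tall, so the head is at 773 + 1714 = 2487 mm.


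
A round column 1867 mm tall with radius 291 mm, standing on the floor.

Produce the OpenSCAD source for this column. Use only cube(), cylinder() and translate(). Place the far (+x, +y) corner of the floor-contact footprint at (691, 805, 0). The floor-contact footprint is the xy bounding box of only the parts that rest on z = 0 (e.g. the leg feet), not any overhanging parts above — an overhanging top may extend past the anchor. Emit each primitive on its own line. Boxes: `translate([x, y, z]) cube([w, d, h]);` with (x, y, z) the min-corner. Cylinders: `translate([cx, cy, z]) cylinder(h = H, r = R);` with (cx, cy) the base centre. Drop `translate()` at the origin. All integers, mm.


translate([400, 514, 0]) cylinder(h = 1867, r = 291);


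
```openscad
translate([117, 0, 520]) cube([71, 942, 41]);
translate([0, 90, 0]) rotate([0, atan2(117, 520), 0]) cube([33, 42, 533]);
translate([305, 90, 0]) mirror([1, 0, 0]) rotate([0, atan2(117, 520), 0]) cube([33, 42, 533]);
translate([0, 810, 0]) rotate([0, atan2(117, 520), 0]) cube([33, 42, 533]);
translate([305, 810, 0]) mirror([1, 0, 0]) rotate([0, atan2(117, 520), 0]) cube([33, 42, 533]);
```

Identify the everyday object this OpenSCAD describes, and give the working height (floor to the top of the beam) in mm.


A sawhorse. The overall height is 561 mm.

A beam across two mirrored pairs of raked legs — a sawhorse. The beam's underside is at z = 520 (matching the legs' vertical rise in atan2(117, 520)) and the beam is 41 mm tall, so its top is at 520 + 41 = 561 mm. The raked legs top out at the beam's underside, so that is the highest point.


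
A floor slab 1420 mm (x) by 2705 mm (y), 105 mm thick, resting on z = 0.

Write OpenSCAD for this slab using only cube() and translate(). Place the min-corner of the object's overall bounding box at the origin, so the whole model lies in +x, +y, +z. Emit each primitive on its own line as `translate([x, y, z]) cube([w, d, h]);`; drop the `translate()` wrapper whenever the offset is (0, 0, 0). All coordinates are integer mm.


cube([1420, 2705, 105]);


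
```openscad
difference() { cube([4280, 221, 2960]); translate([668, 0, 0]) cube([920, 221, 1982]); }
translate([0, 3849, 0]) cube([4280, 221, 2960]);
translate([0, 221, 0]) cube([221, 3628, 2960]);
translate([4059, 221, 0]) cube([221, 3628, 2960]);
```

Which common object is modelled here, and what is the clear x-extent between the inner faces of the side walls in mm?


A single room. The interior width is 3838 mm.

Four walls enclosing a rectangle with a door in the front wall — a room. Outside width 4280 minus two 221 mm walls gives 3838 mm.


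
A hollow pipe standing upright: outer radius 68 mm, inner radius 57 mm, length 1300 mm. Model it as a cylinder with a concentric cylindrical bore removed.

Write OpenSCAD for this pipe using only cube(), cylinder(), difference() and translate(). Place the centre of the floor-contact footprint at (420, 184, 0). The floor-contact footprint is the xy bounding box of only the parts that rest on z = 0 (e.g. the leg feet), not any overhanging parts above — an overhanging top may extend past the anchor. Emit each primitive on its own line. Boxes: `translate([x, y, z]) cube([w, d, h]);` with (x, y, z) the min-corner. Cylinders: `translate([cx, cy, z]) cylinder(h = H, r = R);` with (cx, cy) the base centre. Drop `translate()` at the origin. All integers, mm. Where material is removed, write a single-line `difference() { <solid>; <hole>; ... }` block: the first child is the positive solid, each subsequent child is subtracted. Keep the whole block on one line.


difference() { translate([420, 184, 0]) cylinder(h = 1300, r = 68); translate([420, 184, 0]) cylinder(h = 1300, r = 57); }


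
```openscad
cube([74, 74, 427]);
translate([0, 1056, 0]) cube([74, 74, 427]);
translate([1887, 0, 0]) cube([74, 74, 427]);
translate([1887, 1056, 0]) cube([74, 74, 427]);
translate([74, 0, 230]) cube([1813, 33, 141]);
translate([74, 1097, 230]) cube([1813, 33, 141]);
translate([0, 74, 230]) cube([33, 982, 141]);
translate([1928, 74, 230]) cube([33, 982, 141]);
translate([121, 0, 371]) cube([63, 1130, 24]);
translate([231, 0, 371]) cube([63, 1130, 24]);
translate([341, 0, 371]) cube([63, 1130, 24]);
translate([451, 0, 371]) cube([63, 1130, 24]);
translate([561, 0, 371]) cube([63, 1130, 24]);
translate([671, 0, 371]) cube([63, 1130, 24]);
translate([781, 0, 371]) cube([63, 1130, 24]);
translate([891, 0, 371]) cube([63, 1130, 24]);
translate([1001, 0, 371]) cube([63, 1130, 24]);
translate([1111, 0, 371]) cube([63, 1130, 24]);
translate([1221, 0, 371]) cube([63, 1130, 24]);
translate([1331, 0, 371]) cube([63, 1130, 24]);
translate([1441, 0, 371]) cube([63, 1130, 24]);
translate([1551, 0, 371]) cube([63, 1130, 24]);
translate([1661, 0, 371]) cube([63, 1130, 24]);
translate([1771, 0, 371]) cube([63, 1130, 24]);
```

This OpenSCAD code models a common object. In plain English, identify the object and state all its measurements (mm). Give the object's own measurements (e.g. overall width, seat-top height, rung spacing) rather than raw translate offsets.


A bed frame 1961 mm long (x) by 1130 mm wide (y). Four 74×74 mm corner posts, 427 mm tall, at the corners of the footprint. Four rails of 33 mm thickness and 141 mm height run between adjacent posts with their undersides at z = 230 mm, their outer faces flush with the outside of the frame (the two x-running rails run between the posts' inner faces; the two y-running rails run between the posts' inner faces). 16 slats, each 63 mm wide (x) and 24 mm thick, lie across the top of the two x-running rails, running the full 1130 mm width of the frame in y; along x they sit between the end posts with a 47 mm gap after the −x posts and between neighbouring slats, leaving 53 mm before the +x posts.


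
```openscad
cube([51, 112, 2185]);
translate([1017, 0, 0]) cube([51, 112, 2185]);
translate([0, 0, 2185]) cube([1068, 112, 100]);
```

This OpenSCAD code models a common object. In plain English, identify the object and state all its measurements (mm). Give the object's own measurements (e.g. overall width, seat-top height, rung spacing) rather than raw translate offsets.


A door frame. The clear opening is 966 mm wide and 2185 mm high. Two 51 mm wide jambs, 112 mm deep, stand either side of the opening from the floor to the top of the opening. A 100 mm thick head sits across the top of both jambs, spanning the full outside width of the frame.


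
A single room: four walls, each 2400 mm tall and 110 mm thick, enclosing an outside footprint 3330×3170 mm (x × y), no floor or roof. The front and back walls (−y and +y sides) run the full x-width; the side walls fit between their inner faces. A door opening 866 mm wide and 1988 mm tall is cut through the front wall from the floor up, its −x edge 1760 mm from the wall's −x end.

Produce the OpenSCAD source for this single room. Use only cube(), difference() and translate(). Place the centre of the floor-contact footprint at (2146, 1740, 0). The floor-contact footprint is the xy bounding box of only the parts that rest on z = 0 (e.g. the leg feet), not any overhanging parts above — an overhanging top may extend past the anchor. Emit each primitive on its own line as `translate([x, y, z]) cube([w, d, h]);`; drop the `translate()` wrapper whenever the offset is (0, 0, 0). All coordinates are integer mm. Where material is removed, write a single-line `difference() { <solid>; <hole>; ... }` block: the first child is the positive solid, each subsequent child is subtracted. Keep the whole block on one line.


difference() { translate([481, 155, 0]) cube([3330, 110, 2400]); translate([2241, 155, 0]) cube([866, 110, 1988]); }
translate([481, 3215, 0]) cube([3330, 110, 2400]);
translate([481, 265, 0]) cube([110, 2950, 2400]);
translate([3701, 265, 0]) cube([110, 2950, 2400]);


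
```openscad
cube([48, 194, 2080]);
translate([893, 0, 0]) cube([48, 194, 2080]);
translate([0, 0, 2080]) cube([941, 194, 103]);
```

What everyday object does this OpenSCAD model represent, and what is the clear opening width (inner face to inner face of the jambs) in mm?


A door frame. The clear opening width is 845 mm.

Two 2080 mm tall posts with a header on top — a door frame. The left jamb is 48 mm wide at x = 0; the right jamb starts at x = 893. The clear opening is 893 − 48 = 845 mm.


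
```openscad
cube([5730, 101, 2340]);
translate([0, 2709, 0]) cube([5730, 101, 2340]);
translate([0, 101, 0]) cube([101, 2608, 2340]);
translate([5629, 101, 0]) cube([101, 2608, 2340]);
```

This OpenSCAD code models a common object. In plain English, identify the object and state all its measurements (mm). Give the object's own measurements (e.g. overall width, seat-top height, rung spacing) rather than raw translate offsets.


The wall frame of a small rectangular building: four walls, each 2340 mm tall and 101 mm thick, enclosing a footprint 5730 mm (x) by 2810 mm (y) outside-to-outside, with no floor or roof. The front and back walls (the −y and +y sides) span the full width; the two side walls fit between them.


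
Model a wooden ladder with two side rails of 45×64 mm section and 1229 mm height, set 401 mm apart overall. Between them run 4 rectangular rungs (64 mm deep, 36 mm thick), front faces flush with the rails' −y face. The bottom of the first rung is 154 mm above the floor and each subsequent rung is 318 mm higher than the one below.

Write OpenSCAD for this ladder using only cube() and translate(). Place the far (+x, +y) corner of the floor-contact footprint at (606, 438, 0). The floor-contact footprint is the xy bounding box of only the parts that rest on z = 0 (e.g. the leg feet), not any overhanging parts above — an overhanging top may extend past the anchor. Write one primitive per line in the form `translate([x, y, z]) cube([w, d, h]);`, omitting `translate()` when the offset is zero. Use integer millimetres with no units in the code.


// rung span = 401 - 2*45 = 311
// rung[k] z = 154 + k*318
translate([205, 374, 0]) cube([45, 64, 1229]);
translate([561, 374, 0]) cube([45, 64, 1229]);
translate([250, 374, 154]) cube([311, 64, 36]);
translate([250, 374, 472]) cube([311, 64, 36]);
translate([250, 374, 790]) cube([311, 64, 36]);
translate([250, 374, 1108]) cube([311, 64, 36]);


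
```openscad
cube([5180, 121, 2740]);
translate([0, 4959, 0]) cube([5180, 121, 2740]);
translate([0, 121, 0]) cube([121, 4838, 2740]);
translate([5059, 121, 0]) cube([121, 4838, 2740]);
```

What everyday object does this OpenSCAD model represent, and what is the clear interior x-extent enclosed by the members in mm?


A house (or room) frame. The interior width is 4938 mm.

Four 2740 mm walls enclosing a rectangle with no floor or roof — a room or house frame. Outside width is 5180 mm and wall thickness is 121 mm, so the interior width is 5180 − 2 × 121 = 4938 mm.


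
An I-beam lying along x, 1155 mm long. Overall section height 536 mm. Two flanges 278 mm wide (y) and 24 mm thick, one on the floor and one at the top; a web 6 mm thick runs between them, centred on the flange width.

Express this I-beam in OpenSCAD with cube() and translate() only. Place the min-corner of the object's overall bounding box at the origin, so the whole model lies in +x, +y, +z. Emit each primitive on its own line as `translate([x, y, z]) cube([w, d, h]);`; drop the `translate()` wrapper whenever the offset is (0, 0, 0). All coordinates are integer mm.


cube([1155, 278, 24]);
translate([0, 136, 24]) cube([1155, 6, 488]);
translate([0, 0, 512]) cube([1155, 278, 24]);


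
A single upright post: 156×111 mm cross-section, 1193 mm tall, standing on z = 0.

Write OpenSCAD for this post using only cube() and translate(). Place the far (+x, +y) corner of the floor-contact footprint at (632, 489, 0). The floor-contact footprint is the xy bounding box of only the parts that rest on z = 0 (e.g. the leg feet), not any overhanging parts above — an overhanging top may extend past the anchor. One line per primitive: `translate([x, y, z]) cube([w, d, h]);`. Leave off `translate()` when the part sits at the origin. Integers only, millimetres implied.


translate([476, 378, 0]) cube([156, 111, 1193]);


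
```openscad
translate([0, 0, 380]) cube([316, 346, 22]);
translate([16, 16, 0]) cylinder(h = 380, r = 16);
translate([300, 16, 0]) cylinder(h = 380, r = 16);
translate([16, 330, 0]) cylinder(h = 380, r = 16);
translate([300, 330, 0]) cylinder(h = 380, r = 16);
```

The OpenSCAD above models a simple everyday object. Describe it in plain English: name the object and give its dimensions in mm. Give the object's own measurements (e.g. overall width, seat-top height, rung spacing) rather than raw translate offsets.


A simple wooden stool: a rectangular seat 316 mm (x) by 346 mm (y), 22 mm thick, top face at z = 402 mm, on four round legs, each 32 mm in diameter. The legs rest on z = 0, each leg's axis is inset half a diameter from the nearest pair of seat edges (so the leg's bounding box is flush with the corner).


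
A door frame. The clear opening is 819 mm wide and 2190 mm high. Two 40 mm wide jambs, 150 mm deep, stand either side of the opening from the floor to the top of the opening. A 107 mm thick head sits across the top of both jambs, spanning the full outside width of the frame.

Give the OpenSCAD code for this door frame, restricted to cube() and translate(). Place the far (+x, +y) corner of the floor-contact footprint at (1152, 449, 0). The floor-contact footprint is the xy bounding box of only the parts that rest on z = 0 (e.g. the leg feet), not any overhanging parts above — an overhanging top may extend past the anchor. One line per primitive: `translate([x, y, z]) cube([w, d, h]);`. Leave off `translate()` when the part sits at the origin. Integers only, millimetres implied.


translate([253, 299, 0]) cube([40, 150, 2190]);
translate([1112, 299, 0]) cube([40, 150, 2190]);
translate([253, 299, 2190]) cube([899, 150, 107]);


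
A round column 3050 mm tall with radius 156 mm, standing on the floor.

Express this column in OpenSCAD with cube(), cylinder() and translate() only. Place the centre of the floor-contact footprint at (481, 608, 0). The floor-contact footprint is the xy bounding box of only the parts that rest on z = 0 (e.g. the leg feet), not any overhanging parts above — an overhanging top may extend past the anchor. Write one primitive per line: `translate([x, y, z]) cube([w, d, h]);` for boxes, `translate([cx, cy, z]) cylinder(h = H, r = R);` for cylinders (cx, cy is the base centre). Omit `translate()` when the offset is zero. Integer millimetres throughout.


translate([481, 608, 0]) cylinder(h = 3050, r = 156);


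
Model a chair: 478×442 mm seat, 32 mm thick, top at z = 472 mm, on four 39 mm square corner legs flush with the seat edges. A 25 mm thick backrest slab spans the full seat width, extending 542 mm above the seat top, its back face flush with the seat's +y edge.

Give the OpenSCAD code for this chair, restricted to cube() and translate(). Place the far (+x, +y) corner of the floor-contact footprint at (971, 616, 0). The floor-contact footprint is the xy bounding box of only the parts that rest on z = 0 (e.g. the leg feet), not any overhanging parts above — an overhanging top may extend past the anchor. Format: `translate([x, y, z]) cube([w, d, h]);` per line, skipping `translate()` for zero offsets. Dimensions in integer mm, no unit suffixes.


translate([493, 174, 440]) cube([478, 442, 32]);
translate([493, 174, 0]) cube([39, 39, 440]);
translate([932, 174, 0]) cube([39, 39, 440]);
translate([493, 577, 0]) cube([39, 39, 440]);
translate([932, 577, 0]) cube([39, 39, 440]);
translate([493, 591, 472]) cube([478, 25, 542]);


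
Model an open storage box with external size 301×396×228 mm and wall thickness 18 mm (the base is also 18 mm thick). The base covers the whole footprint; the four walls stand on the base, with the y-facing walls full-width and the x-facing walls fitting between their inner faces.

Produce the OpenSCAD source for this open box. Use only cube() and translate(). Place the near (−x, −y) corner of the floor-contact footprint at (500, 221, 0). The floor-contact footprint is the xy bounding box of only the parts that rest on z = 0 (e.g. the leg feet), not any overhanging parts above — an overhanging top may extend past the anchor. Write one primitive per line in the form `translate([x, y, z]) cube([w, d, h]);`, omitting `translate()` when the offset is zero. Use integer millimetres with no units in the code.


translate([500, 221, 0]) cube([301, 396, 18]);
translate([500, 221, 18]) cube([301, 18, 210]);
translate([500, 599, 18]) cube([301, 18, 210]);
translate([500, 239, 18]) cube([18, 360, 210]);
translate([783, 239, 18]) cube([18, 360, 210]);


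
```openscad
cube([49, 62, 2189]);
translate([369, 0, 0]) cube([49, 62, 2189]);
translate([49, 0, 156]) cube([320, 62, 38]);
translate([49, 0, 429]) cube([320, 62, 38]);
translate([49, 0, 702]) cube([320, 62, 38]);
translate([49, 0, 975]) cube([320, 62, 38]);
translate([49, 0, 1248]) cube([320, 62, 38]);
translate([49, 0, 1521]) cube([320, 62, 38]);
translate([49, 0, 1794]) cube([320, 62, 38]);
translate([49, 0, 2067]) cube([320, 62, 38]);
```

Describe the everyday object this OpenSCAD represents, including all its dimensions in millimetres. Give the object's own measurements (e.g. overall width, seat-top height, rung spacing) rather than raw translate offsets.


A straight ladder. Two 49×62 mm vertical rails, 2189 mm tall, stand 418 mm apart (outside-to-outside) with their front faces coplanar on the −y side. 8 rungs, each 62 mm deep and 38 mm tall, span between the inner faces of the rails, front faces flush with the rails. The lowest rung's underside is at z = 156 mm and rungs are spaced 273 mm apart (underside to underside).


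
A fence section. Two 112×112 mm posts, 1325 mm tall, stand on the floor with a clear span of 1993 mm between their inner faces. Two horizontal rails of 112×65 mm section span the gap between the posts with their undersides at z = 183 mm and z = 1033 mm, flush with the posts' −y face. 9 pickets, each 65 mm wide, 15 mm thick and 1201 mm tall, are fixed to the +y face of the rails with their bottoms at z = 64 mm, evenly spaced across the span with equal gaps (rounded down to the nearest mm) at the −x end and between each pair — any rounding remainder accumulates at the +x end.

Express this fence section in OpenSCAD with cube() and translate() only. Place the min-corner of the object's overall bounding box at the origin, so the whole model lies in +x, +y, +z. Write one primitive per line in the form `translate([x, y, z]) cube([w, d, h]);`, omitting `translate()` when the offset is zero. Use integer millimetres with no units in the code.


cube([112, 112, 1325]);
translate([2105, 0, 0]) cube([112, 112, 1325]);
translate([112, 0, 183]) cube([1993, 112, 65]);
translate([112, 0, 1033]) cube([1993, 112, 65]);
translate([252, 112, 64]) cube([65, 15, 1201]);
translate([457, 112, 64]) cube([65, 15, 1201]);
translate([662, 112, 64]) cube([65, 15, 1201]);
translate([867, 112, 64]) cube([65, 15, 1201]);
translate([1072, 112, 64]) cube([65, 15, 1201]);
translate([1277, 112, 64]) cube([65, 15, 1201]);
translate([1482, 112, 64]) cube([65, 15, 1201]);
translate([1687, 112, 64]) cube([65, 15, 1201]);
translate([1892, 112, 64]) cube([65, 15, 1201]);


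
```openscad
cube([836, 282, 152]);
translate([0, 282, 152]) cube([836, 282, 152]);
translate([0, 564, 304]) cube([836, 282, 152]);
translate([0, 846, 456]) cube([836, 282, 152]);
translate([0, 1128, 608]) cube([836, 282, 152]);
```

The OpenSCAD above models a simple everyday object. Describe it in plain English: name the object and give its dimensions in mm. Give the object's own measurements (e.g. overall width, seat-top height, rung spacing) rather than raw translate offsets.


A straight staircase of 5 solid steps. Each step is 836 mm wide (x), 282 mm deep (y, the going) and 152 mm tall (the rise). The first step rests on the floor; each subsequent step sits one going further in +y and one rise higher in +z, directly behind and above the previous step with no overlap.


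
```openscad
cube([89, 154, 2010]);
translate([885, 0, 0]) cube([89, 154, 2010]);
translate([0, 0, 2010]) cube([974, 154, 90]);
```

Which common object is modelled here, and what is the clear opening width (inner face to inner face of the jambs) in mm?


A door frame. The clear opening width is 796 mm.

Two 2010 mm tall posts with a header on top — a door frame. The left jamb is 89 mm wide at x = 0; the right jamb starts at x = 885. The clear opening is 885 − 89 = 796 mm.


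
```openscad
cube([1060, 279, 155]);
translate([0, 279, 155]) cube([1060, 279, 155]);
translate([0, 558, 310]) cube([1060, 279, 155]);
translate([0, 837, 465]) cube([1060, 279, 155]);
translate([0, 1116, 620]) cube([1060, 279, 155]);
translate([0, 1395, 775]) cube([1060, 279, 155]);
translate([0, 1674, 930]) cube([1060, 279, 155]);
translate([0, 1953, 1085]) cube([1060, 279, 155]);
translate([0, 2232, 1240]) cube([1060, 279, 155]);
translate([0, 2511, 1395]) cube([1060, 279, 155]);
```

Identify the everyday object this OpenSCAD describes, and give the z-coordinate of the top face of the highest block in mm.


A staircase. The total rise is 1550 mm.

10 identical blocks, each offset up and back from the previous — a staircase. Each step is 155 mm tall and there are 10 of them, so the total rise is 10 × 155 = 1550 mm.


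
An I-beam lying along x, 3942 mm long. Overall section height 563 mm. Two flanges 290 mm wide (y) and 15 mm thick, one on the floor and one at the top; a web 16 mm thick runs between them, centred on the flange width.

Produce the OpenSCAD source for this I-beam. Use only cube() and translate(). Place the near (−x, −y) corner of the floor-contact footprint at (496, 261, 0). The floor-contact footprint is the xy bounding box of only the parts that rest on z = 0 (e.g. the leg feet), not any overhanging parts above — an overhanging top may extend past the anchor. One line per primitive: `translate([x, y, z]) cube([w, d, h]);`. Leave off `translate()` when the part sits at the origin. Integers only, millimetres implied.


translate([496, 261, 0]) cube([3942, 290, 15]);
translate([496, 398, 15]) cube([3942, 16, 533]);
translate([496, 261, 548]) cube([3942, 290, 15]);


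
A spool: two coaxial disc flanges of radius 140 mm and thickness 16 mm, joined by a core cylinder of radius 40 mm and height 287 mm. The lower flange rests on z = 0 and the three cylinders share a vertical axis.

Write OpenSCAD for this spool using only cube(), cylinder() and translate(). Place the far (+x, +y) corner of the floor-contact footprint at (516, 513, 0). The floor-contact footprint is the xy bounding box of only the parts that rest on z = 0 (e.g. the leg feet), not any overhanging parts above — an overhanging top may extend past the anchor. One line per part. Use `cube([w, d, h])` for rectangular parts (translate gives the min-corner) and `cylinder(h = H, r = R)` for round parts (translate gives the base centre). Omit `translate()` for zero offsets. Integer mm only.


translate([376, 373, 0]) cylinder(h = 16, r = 140);
translate([376, 373, 16]) cylinder(h = 287, r = 40);
translate([376, 373, 303]) cylinder(h = 16, r = 140);
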